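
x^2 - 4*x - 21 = (x - 7)*(x + 3)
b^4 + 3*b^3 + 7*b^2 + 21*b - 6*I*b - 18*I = (b + 3)*(b - 2*I)*(b - I)*(b + 3*I)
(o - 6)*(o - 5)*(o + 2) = o^3 - 9*o^2 + 8*o + 60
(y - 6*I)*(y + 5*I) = y^2 - I*y + 30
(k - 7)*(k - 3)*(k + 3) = k^3 - 7*k^2 - 9*k + 63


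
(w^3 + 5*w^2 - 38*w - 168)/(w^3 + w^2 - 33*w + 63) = (w^2 - 2*w - 24)/(w^2 - 6*w + 9)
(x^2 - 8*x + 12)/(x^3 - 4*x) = (x - 6)/(x*(x + 2))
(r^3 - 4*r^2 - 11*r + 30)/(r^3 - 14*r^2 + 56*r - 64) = (r^2 - 2*r - 15)/(r^2 - 12*r + 32)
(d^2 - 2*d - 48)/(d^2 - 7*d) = (d^2 - 2*d - 48)/(d*(d - 7))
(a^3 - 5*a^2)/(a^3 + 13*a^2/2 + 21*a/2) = 2*a*(a - 5)/(2*a^2 + 13*a + 21)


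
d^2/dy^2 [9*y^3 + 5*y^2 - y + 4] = 54*y + 10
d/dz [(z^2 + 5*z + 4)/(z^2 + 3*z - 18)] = 2*(-z^2 - 22*z - 51)/(z^4 + 6*z^3 - 27*z^2 - 108*z + 324)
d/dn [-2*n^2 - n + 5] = -4*n - 1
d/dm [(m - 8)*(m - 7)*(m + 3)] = 3*m^2 - 24*m + 11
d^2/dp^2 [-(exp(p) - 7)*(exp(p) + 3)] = 4*(1 - exp(p))*exp(p)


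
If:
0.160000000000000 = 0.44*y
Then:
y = 0.36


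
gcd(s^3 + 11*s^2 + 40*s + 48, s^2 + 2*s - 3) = s + 3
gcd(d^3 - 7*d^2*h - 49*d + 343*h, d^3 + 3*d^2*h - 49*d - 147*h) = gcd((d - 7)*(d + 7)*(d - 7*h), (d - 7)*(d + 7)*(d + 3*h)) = d^2 - 49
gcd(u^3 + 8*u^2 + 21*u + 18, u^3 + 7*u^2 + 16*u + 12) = u^2 + 5*u + 6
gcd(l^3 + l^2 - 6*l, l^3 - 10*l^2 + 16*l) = l^2 - 2*l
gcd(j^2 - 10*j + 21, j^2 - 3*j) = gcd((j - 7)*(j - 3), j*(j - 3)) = j - 3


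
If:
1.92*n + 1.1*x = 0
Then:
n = -0.572916666666667*x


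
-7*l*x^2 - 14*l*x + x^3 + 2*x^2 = x*(-7*l + x)*(x + 2)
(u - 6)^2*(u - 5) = u^3 - 17*u^2 + 96*u - 180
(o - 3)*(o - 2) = o^2 - 5*o + 6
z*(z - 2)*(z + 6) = z^3 + 4*z^2 - 12*z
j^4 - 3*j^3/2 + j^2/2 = j^2*(j - 1)*(j - 1/2)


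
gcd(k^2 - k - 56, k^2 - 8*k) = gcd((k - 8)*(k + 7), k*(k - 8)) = k - 8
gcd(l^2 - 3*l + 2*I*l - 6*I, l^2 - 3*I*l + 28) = 1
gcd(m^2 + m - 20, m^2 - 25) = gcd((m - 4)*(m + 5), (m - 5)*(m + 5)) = m + 5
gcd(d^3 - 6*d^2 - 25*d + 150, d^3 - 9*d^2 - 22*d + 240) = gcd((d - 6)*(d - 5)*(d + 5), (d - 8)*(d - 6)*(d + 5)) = d^2 - d - 30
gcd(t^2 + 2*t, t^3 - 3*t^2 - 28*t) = t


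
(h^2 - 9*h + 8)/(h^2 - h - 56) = (h - 1)/(h + 7)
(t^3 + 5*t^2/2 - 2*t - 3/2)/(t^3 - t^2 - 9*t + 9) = (t + 1/2)/(t - 3)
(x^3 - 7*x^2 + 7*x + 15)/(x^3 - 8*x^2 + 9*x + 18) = (x - 5)/(x - 6)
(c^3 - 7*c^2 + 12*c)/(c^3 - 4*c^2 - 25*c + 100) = c*(c - 3)/(c^2 - 25)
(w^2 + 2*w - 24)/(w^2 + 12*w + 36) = (w - 4)/(w + 6)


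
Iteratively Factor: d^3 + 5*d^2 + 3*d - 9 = (d + 3)*(d^2 + 2*d - 3) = (d + 3)^2*(d - 1)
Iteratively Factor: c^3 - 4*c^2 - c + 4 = (c - 1)*(c^2 - 3*c - 4) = (c - 1)*(c + 1)*(c - 4)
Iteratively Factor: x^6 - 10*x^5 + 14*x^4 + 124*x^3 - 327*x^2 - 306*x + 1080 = (x - 4)*(x^5 - 6*x^4 - 10*x^3 + 84*x^2 + 9*x - 270) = (x - 5)*(x - 4)*(x^4 - x^3 - 15*x^2 + 9*x + 54) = (x - 5)*(x - 4)*(x + 3)*(x^3 - 4*x^2 - 3*x + 18) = (x - 5)*(x - 4)*(x - 3)*(x + 3)*(x^2 - x - 6) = (x - 5)*(x - 4)*(x - 3)*(x + 2)*(x + 3)*(x - 3)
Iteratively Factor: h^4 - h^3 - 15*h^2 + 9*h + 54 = (h - 3)*(h^3 + 2*h^2 - 9*h - 18) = (h - 3)^2*(h^2 + 5*h + 6) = (h - 3)^2*(h + 3)*(h + 2)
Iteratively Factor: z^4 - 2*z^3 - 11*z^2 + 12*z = (z + 3)*(z^3 - 5*z^2 + 4*z) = (z - 1)*(z + 3)*(z^2 - 4*z) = (z - 4)*(z - 1)*(z + 3)*(z)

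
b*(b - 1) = b^2 - b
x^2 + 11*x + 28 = (x + 4)*(x + 7)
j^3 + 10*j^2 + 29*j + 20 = (j + 1)*(j + 4)*(j + 5)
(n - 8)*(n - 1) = n^2 - 9*n + 8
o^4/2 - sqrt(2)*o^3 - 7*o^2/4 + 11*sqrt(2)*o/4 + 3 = (o/2 + sqrt(2)/2)*(o - 2*sqrt(2))*(o - 3*sqrt(2)/2)*(o + sqrt(2)/2)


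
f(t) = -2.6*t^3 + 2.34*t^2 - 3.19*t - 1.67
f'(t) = -7.8*t^2 + 4.68*t - 3.19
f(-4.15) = 237.70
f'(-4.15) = -156.95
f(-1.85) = 28.70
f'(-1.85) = -38.54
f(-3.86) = 195.04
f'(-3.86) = -137.47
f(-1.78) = 26.09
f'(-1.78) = -36.23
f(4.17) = -162.81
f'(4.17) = -119.31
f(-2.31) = 50.23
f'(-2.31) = -55.62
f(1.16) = -6.28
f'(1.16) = -8.26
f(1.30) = -7.57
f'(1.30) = -10.29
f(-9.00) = 2111.98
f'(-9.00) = -677.11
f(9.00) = -1736.24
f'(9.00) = -592.87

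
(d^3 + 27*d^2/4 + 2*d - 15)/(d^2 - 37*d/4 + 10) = (d^2 + 8*d + 12)/(d - 8)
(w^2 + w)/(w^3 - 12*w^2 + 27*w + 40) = w/(w^2 - 13*w + 40)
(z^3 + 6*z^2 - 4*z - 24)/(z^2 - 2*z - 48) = (z^2 - 4)/(z - 8)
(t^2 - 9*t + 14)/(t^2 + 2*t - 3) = (t^2 - 9*t + 14)/(t^2 + 2*t - 3)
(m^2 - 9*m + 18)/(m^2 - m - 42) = (-m^2 + 9*m - 18)/(-m^2 + m + 42)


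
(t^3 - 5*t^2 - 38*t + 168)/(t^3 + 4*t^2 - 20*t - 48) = (t - 7)/(t + 2)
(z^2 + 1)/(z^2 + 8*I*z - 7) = (z - I)/(z + 7*I)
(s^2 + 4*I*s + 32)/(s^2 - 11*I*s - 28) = (s + 8*I)/(s - 7*I)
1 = 1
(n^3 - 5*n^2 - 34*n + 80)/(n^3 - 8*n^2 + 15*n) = (n^3 - 5*n^2 - 34*n + 80)/(n*(n^2 - 8*n + 15))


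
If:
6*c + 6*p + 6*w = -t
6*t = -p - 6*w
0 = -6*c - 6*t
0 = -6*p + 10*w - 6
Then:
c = 90/403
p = -198/403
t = -90/403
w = 123/403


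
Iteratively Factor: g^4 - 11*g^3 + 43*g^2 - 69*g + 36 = (g - 3)*(g^3 - 8*g^2 + 19*g - 12) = (g - 3)*(g - 1)*(g^2 - 7*g + 12) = (g - 4)*(g - 3)*(g - 1)*(g - 3)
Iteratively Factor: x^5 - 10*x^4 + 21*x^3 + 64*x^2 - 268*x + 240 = (x - 2)*(x^4 - 8*x^3 + 5*x^2 + 74*x - 120) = (x - 2)^2*(x^3 - 6*x^2 - 7*x + 60) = (x - 4)*(x - 2)^2*(x^2 - 2*x - 15) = (x - 5)*(x - 4)*(x - 2)^2*(x + 3)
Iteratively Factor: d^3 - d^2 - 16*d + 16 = (d - 1)*(d^2 - 16) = (d - 1)*(d + 4)*(d - 4)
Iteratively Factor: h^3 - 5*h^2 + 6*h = (h - 2)*(h^2 - 3*h) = (h - 3)*(h - 2)*(h)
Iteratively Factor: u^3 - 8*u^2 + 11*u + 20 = (u + 1)*(u^2 - 9*u + 20) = (u - 5)*(u + 1)*(u - 4)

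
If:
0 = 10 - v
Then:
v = 10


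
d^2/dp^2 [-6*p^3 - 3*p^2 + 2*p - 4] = -36*p - 6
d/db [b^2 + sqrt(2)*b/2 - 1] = 2*b + sqrt(2)/2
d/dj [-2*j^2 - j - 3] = -4*j - 1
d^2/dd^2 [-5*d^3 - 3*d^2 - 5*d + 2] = -30*d - 6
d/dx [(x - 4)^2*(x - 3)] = (x - 4)*(3*x - 10)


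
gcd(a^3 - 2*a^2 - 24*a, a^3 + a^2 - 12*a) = a^2 + 4*a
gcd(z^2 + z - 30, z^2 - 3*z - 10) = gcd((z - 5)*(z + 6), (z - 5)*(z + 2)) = z - 5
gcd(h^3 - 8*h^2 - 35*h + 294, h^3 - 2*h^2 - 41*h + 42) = h^2 - h - 42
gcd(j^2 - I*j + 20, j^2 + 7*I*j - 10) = 1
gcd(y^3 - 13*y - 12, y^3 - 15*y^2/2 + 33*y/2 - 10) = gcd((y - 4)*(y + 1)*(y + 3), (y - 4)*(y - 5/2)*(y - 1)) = y - 4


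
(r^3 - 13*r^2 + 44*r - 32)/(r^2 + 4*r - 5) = (r^2 - 12*r + 32)/(r + 5)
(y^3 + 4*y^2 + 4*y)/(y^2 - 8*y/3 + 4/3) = 3*y*(y^2 + 4*y + 4)/(3*y^2 - 8*y + 4)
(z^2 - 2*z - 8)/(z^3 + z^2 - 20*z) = (z + 2)/(z*(z + 5))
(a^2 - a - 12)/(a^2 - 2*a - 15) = (a - 4)/(a - 5)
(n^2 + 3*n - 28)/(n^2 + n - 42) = (n - 4)/(n - 6)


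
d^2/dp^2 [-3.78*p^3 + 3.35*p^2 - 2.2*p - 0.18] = 6.7 - 22.68*p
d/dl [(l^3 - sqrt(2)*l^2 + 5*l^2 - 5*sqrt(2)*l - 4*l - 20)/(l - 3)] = (2*l^3 - 4*l^2 - sqrt(2)*l^2 - 30*l + 6*sqrt(2)*l + 15*sqrt(2) + 32)/(l^2 - 6*l + 9)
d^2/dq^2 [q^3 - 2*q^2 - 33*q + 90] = 6*q - 4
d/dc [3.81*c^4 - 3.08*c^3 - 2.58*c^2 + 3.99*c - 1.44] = 15.24*c^3 - 9.24*c^2 - 5.16*c + 3.99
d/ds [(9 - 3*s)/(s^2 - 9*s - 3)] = 3*(s^2 - 6*s + 30)/(s^4 - 18*s^3 + 75*s^2 + 54*s + 9)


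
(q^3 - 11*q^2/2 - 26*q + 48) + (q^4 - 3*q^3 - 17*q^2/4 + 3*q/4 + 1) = q^4 - 2*q^3 - 39*q^2/4 - 101*q/4 + 49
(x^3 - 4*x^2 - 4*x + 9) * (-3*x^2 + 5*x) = -3*x^5 + 17*x^4 - 8*x^3 - 47*x^2 + 45*x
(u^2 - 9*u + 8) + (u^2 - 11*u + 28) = 2*u^2 - 20*u + 36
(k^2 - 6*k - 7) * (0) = 0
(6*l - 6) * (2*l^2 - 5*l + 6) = 12*l^3 - 42*l^2 + 66*l - 36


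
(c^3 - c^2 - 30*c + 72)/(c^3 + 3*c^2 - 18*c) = (c - 4)/c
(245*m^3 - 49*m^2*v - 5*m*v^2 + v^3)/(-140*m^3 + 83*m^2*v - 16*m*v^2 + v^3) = (7*m + v)/(-4*m + v)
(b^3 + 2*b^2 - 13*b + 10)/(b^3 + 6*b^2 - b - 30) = (b - 1)/(b + 3)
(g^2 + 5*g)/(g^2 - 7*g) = (g + 5)/(g - 7)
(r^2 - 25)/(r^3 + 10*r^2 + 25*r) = (r - 5)/(r*(r + 5))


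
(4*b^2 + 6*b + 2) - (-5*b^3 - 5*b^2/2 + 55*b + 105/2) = 5*b^3 + 13*b^2/2 - 49*b - 101/2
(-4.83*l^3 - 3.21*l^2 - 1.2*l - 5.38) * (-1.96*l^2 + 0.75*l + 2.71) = 9.4668*l^5 + 2.6691*l^4 - 13.1448*l^3 + 0.9457*l^2 - 7.287*l - 14.5798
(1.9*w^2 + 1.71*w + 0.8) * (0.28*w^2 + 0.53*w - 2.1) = 0.532*w^4 + 1.4858*w^3 - 2.8597*w^2 - 3.167*w - 1.68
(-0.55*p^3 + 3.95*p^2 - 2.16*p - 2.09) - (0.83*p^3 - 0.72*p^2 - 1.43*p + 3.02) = -1.38*p^3 + 4.67*p^2 - 0.73*p - 5.11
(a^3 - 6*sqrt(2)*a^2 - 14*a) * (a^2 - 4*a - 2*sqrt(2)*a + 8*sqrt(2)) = a^5 - 8*sqrt(2)*a^4 - 4*a^4 + 10*a^3 + 32*sqrt(2)*a^3 - 40*a^2 + 28*sqrt(2)*a^2 - 112*sqrt(2)*a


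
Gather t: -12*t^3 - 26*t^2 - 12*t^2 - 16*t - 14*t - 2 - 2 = -12*t^3 - 38*t^2 - 30*t - 4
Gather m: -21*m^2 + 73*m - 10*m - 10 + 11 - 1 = -21*m^2 + 63*m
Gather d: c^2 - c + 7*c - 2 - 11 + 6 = c^2 + 6*c - 7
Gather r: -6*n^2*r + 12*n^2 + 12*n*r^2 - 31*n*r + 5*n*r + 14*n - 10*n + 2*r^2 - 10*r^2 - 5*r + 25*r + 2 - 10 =12*n^2 + 4*n + r^2*(12*n - 8) + r*(-6*n^2 - 26*n + 20) - 8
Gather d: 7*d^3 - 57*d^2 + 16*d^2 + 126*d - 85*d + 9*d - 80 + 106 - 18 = 7*d^3 - 41*d^2 + 50*d + 8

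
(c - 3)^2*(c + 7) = c^3 + c^2 - 33*c + 63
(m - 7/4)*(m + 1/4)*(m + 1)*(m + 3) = m^4 + 5*m^3/2 - 55*m^2/16 - 25*m/4 - 21/16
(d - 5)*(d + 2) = d^2 - 3*d - 10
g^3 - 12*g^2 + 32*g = g*(g - 8)*(g - 4)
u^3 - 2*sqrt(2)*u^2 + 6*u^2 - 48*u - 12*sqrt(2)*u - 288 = (u + 6)*(u - 6*sqrt(2))*(u + 4*sqrt(2))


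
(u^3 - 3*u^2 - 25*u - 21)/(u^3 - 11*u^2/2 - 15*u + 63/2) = 2*(u + 1)/(2*u - 3)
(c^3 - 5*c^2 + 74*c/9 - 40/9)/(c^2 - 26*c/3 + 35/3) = (3*c^2 - 10*c + 8)/(3*(c - 7))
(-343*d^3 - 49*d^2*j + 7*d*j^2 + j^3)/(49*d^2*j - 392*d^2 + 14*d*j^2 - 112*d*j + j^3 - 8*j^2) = (-7*d + j)/(j - 8)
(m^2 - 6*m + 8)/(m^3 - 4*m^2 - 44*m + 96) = (m - 4)/(m^2 - 2*m - 48)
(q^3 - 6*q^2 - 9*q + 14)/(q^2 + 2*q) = q - 8 + 7/q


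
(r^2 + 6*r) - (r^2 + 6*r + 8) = -8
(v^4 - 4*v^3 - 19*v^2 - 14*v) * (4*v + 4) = 4*v^5 - 12*v^4 - 92*v^3 - 132*v^2 - 56*v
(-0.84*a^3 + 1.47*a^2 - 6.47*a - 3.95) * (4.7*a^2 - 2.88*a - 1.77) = -3.948*a^5 + 9.3282*a^4 - 33.1558*a^3 - 2.5333*a^2 + 22.8279*a + 6.9915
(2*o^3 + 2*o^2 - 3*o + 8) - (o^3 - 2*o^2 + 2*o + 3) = o^3 + 4*o^2 - 5*o + 5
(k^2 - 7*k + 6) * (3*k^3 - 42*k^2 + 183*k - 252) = 3*k^5 - 63*k^4 + 495*k^3 - 1785*k^2 + 2862*k - 1512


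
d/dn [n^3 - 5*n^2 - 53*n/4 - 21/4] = 3*n^2 - 10*n - 53/4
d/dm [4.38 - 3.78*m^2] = -7.56*m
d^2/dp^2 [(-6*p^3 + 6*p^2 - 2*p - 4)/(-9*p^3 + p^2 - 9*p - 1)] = 8*(-108*p^6 - 243*p^5 + 756*p^4 + 92*p^3 + 255*p^2 - 48*p + 76)/(729*p^9 - 243*p^8 + 2214*p^7 - 244*p^6 + 2160*p^5 + 246*p^4 + 702*p^3 + 240*p^2 + 27*p + 1)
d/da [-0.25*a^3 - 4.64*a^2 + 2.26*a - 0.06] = -0.75*a^2 - 9.28*a + 2.26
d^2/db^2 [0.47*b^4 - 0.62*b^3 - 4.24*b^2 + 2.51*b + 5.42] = 5.64*b^2 - 3.72*b - 8.48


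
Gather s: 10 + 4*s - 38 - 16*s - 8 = -12*s - 36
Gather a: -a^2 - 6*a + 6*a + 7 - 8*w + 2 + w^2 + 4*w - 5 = -a^2 + w^2 - 4*w + 4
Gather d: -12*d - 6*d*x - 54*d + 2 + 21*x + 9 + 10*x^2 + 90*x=d*(-6*x - 66) + 10*x^2 + 111*x + 11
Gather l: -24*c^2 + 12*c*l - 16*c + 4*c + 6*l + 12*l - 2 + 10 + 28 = -24*c^2 - 12*c + l*(12*c + 18) + 36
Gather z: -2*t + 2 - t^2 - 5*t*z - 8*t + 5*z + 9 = -t^2 - 10*t + z*(5 - 5*t) + 11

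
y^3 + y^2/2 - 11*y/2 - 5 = (y - 5/2)*(y + 1)*(y + 2)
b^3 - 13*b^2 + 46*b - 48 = (b - 8)*(b - 3)*(b - 2)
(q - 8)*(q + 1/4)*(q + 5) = q^3 - 11*q^2/4 - 163*q/4 - 10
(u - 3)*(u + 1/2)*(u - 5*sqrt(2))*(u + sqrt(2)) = u^4 - 4*sqrt(2)*u^3 - 5*u^3/2 - 23*u^2/2 + 10*sqrt(2)*u^2 + 6*sqrt(2)*u + 25*u + 15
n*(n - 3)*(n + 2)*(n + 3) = n^4 + 2*n^3 - 9*n^2 - 18*n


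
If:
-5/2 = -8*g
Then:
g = 5/16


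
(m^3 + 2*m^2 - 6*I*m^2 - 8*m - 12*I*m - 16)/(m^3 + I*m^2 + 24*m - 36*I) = (m^2 + m*(2 - 4*I) - 8*I)/(m^2 + 3*I*m + 18)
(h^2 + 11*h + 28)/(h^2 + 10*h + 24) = (h + 7)/(h + 6)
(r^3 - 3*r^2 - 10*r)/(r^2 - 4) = r*(r - 5)/(r - 2)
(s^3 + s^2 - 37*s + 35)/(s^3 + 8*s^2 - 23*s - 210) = (s - 1)/(s + 6)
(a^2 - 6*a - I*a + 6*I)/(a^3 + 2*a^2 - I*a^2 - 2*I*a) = (a - 6)/(a*(a + 2))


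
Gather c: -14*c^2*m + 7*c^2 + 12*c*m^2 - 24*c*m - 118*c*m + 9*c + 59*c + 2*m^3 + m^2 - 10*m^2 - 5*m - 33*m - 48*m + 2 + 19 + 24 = c^2*(7 - 14*m) + c*(12*m^2 - 142*m + 68) + 2*m^3 - 9*m^2 - 86*m + 45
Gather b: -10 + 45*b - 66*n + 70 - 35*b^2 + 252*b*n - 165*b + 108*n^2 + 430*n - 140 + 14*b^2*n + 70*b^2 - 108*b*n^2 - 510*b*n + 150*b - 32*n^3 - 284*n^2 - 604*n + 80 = b^2*(14*n + 35) + b*(-108*n^2 - 258*n + 30) - 32*n^3 - 176*n^2 - 240*n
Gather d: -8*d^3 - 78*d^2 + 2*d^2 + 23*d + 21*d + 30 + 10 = -8*d^3 - 76*d^2 + 44*d + 40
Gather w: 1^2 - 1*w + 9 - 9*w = 10 - 10*w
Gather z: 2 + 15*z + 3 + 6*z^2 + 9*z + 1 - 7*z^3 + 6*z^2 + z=-7*z^3 + 12*z^2 + 25*z + 6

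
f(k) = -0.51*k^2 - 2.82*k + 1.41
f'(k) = -1.02*k - 2.82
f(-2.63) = 5.30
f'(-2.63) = -0.14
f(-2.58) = 5.29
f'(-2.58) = -0.19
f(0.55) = -0.30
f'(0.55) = -3.38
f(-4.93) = 2.92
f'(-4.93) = 2.21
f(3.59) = -15.29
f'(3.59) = -6.48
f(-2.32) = 5.21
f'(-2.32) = -0.45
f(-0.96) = 3.65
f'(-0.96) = -1.84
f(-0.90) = 3.53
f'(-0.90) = -1.90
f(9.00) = -65.28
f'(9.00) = -12.00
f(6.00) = -33.87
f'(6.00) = -8.94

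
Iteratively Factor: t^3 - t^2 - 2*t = (t - 2)*(t^2 + t) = t*(t - 2)*(t + 1)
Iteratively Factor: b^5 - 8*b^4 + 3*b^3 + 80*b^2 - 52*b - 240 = (b + 2)*(b^4 - 10*b^3 + 23*b^2 + 34*b - 120) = (b - 4)*(b + 2)*(b^3 - 6*b^2 - b + 30) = (b - 5)*(b - 4)*(b + 2)*(b^2 - b - 6) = (b - 5)*(b - 4)*(b - 3)*(b + 2)*(b + 2)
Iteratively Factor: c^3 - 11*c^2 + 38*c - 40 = (c - 5)*(c^2 - 6*c + 8) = (c - 5)*(c - 2)*(c - 4)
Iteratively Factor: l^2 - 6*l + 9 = (l - 3)*(l - 3)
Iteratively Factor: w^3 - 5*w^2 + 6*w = (w)*(w^2 - 5*w + 6) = w*(w - 3)*(w - 2)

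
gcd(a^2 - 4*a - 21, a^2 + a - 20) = 1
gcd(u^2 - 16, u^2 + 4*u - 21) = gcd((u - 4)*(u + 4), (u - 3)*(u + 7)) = 1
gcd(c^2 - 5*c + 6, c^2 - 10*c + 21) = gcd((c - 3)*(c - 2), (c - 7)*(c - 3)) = c - 3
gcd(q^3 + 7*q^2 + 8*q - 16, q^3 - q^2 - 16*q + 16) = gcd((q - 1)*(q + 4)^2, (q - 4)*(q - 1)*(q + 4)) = q^2 + 3*q - 4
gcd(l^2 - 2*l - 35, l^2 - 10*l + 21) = l - 7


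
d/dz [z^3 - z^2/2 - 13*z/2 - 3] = 3*z^2 - z - 13/2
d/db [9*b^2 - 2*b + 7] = 18*b - 2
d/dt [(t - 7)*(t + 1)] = 2*t - 6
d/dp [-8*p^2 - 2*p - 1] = -16*p - 2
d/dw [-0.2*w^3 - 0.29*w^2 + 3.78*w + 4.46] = -0.6*w^2 - 0.58*w + 3.78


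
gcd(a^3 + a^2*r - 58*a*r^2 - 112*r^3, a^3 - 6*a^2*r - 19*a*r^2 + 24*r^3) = -a + 8*r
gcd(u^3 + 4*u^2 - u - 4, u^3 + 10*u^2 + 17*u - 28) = u^2 + 3*u - 4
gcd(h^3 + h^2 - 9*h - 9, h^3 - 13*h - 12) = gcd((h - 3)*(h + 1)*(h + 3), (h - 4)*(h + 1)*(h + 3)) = h^2 + 4*h + 3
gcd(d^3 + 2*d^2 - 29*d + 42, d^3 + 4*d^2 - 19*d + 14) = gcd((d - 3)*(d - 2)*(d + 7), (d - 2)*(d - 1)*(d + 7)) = d^2 + 5*d - 14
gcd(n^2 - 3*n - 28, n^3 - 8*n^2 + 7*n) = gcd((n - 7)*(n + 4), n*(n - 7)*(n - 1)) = n - 7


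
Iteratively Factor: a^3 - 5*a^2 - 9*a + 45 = (a - 5)*(a^2 - 9) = (a - 5)*(a - 3)*(a + 3)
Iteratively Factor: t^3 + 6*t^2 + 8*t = (t)*(t^2 + 6*t + 8) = t*(t + 2)*(t + 4)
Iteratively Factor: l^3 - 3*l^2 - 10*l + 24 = (l - 4)*(l^2 + l - 6) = (l - 4)*(l + 3)*(l - 2)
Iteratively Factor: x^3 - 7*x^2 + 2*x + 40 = (x - 4)*(x^2 - 3*x - 10) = (x - 5)*(x - 4)*(x + 2)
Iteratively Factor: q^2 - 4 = (q + 2)*(q - 2)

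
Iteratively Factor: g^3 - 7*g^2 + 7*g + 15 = (g + 1)*(g^2 - 8*g + 15) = (g - 5)*(g + 1)*(g - 3)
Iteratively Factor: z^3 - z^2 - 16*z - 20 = (z - 5)*(z^2 + 4*z + 4) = (z - 5)*(z + 2)*(z + 2)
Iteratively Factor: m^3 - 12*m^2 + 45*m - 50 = (m - 5)*(m^2 - 7*m + 10) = (m - 5)^2*(m - 2)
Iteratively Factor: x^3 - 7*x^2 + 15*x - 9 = (x - 3)*(x^2 - 4*x + 3) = (x - 3)*(x - 1)*(x - 3)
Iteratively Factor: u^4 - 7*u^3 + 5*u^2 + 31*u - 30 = (u - 3)*(u^3 - 4*u^2 - 7*u + 10) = (u - 3)*(u - 1)*(u^2 - 3*u - 10) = (u - 5)*(u - 3)*(u - 1)*(u + 2)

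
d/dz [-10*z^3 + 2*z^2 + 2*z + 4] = -30*z^2 + 4*z + 2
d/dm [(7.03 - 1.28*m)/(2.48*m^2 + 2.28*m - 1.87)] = (3.1744*m^2 - 34.8688*m - 13.6348)/(6.1504*m^4 + 11.3088*m^3 - 4.0768*m^2 - 8.5272*m + 3.4969)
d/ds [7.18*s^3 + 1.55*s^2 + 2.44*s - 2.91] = 21.54*s^2 + 3.1*s + 2.44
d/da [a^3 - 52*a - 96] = 3*a^2 - 52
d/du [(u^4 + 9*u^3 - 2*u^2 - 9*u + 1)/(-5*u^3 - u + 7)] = (-5*u^6 - 13*u^4 - 80*u^3 + 206*u^2 - 28*u - 62)/(25*u^6 + 10*u^4 - 70*u^3 + u^2 - 14*u + 49)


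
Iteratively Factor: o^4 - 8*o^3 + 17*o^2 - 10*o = (o - 1)*(o^3 - 7*o^2 + 10*o) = (o - 5)*(o - 1)*(o^2 - 2*o) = o*(o - 5)*(o - 1)*(o - 2)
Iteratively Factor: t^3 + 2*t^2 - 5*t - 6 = (t + 3)*(t^2 - t - 2) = (t - 2)*(t + 3)*(t + 1)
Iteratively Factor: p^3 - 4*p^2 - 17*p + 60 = (p - 3)*(p^2 - p - 20) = (p - 5)*(p - 3)*(p + 4)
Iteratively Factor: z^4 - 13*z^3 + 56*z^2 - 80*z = (z - 5)*(z^3 - 8*z^2 + 16*z) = z*(z - 5)*(z^2 - 8*z + 16) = z*(z - 5)*(z - 4)*(z - 4)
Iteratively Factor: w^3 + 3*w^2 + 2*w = (w + 1)*(w^2 + 2*w) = (w + 1)*(w + 2)*(w)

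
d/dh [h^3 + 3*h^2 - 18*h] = 3*h^2 + 6*h - 18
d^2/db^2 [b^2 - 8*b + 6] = 2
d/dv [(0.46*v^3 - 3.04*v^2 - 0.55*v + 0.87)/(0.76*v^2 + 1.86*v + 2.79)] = (0.3496*v^4 + 1.7112*v^3 - 1.3862*v^2 - 18.2856*v - 3.1527)/(0.5776*v^4 + 2.8272*v^3 + 7.7004*v^2 + 10.3788*v + 7.7841)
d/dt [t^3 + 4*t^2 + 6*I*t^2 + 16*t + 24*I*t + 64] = 3*t^2 + t*(8 + 12*I) + 16 + 24*I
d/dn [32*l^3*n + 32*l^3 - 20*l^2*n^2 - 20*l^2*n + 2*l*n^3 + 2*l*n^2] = 2*l*(16*l^2 - 20*l*n - 10*l + 3*n^2 + 2*n)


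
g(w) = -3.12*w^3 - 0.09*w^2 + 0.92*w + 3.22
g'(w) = -9.36*w^2 - 0.18*w + 0.92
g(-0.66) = 3.47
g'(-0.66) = -3.04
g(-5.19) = 432.19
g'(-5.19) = -250.27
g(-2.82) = 69.88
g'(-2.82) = -73.01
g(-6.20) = 737.64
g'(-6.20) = -357.76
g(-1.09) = 6.15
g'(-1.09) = -10.00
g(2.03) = -21.38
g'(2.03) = -38.02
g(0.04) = 3.26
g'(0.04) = 0.90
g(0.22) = 3.38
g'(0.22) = 0.43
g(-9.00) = 2262.13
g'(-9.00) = -755.62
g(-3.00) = 83.89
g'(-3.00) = -82.78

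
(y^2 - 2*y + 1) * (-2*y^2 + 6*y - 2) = -2*y^4 + 10*y^3 - 16*y^2 + 10*y - 2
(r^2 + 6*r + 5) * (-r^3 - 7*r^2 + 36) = -r^5 - 13*r^4 - 47*r^3 + r^2 + 216*r + 180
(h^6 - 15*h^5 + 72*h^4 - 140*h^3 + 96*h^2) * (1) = h^6 - 15*h^5 + 72*h^4 - 140*h^3 + 96*h^2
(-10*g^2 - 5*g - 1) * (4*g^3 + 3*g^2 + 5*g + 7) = -40*g^5 - 50*g^4 - 69*g^3 - 98*g^2 - 40*g - 7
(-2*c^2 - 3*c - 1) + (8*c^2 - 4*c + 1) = 6*c^2 - 7*c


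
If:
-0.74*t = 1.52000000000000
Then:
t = -2.05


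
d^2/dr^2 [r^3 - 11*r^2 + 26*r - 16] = 6*r - 22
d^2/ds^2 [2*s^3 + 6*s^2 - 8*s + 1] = 12*s + 12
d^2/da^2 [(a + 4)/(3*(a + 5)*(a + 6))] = 2*(a^3 + 12*a^2 + 42*a + 34)/(3*(a^6 + 33*a^5 + 453*a^4 + 3311*a^3 + 13590*a^2 + 29700*a + 27000))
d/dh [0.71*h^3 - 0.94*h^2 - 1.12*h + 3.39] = 2.13*h^2 - 1.88*h - 1.12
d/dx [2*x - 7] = 2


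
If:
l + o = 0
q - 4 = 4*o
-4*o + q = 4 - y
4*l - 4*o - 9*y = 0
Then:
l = 0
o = 0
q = 4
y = 0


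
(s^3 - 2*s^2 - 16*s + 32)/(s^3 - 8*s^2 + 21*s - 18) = (s^2 - 16)/(s^2 - 6*s + 9)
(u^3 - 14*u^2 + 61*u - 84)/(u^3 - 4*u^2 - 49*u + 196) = (u - 3)/(u + 7)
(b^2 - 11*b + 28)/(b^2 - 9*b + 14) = (b - 4)/(b - 2)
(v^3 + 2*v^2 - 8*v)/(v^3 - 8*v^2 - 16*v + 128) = v*(v - 2)/(v^2 - 12*v + 32)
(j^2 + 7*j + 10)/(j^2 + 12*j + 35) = (j + 2)/(j + 7)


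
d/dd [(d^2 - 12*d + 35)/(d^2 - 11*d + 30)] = 1/(d^2 - 12*d + 36)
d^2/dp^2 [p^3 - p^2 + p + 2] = 6*p - 2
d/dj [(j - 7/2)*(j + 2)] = 2*j - 3/2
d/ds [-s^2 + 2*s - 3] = 2 - 2*s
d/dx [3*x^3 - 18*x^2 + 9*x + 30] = 9*x^2 - 36*x + 9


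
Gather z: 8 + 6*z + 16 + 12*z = 18*z + 24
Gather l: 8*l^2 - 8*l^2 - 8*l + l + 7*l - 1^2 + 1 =0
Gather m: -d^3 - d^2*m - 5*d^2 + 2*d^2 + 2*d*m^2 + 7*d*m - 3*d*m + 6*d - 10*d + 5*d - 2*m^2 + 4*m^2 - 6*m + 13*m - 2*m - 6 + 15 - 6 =-d^3 - 3*d^2 + d + m^2*(2*d + 2) + m*(-d^2 + 4*d + 5) + 3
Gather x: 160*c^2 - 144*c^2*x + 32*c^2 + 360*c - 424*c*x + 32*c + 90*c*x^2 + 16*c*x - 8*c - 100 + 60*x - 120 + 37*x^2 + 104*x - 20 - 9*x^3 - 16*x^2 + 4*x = 192*c^2 + 384*c - 9*x^3 + x^2*(90*c + 21) + x*(-144*c^2 - 408*c + 168) - 240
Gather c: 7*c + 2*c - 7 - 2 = 9*c - 9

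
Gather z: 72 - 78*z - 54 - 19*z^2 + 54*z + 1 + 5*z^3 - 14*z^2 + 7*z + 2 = 5*z^3 - 33*z^2 - 17*z + 21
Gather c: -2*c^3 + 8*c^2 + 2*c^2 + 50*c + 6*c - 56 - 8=-2*c^3 + 10*c^2 + 56*c - 64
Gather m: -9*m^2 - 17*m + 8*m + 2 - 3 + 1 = -9*m^2 - 9*m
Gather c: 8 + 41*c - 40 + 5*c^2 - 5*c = 5*c^2 + 36*c - 32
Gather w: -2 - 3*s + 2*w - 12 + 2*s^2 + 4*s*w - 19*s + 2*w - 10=2*s^2 - 22*s + w*(4*s + 4) - 24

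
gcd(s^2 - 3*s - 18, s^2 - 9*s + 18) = s - 6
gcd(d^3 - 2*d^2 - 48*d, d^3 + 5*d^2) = d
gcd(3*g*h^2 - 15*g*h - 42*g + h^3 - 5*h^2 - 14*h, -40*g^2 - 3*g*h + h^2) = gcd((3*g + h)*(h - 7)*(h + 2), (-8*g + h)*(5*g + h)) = 1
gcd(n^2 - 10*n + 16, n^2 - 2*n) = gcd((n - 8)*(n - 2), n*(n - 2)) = n - 2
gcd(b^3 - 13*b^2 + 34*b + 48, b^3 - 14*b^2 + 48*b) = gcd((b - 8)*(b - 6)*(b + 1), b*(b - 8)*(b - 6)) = b^2 - 14*b + 48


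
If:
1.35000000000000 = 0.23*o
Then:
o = 5.87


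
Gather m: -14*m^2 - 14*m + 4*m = -14*m^2 - 10*m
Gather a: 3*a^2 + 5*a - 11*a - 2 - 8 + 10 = 3*a^2 - 6*a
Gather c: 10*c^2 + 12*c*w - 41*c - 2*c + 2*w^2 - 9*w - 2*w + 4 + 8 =10*c^2 + c*(12*w - 43) + 2*w^2 - 11*w + 12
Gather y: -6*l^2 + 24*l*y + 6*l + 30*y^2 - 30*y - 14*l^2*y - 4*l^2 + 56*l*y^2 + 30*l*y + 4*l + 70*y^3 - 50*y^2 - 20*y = -10*l^2 + 10*l + 70*y^3 + y^2*(56*l - 20) + y*(-14*l^2 + 54*l - 50)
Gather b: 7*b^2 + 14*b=7*b^2 + 14*b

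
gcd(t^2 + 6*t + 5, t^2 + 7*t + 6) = t + 1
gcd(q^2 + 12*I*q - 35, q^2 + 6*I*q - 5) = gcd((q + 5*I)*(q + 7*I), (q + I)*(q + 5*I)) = q + 5*I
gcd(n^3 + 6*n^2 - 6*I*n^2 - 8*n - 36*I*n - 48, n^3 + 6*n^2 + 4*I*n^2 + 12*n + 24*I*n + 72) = n^2 + n*(6 - 2*I) - 12*I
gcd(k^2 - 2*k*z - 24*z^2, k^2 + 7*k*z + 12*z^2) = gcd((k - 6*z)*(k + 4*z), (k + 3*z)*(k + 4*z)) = k + 4*z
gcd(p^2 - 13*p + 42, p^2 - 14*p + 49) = p - 7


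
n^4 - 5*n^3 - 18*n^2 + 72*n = n*(n - 6)*(n - 3)*(n + 4)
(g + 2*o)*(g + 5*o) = g^2 + 7*g*o + 10*o^2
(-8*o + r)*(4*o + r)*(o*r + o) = -32*o^3*r - 32*o^3 - 4*o^2*r^2 - 4*o^2*r + o*r^3 + o*r^2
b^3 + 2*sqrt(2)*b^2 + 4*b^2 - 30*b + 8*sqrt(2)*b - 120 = (b + 4)*(b - 3*sqrt(2))*(b + 5*sqrt(2))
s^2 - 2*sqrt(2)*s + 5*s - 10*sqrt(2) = (s + 5)*(s - 2*sqrt(2))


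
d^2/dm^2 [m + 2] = 0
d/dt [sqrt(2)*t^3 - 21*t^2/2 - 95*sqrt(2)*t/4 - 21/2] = 3*sqrt(2)*t^2 - 21*t - 95*sqrt(2)/4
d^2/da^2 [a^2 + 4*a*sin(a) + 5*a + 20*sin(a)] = -4*a*sin(a) - 20*sin(a) + 8*cos(a) + 2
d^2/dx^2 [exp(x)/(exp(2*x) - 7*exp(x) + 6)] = ((21 - 8*exp(x))*(exp(2*x) - 7*exp(x) + 6)*exp(x) + 2*(2*exp(x) - 7)^2*exp(2*x) + (exp(2*x) - 7*exp(x) + 6)^2)*exp(x)/(exp(2*x) - 7*exp(x) + 6)^3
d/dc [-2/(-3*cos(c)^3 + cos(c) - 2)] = 2*(9*cos(c)^2 - 1)*sin(c)/(3*cos(c)^3 - cos(c) + 2)^2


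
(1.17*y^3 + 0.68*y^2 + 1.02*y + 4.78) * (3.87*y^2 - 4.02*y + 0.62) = 4.5279*y^5 - 2.0718*y^4 + 1.9392*y^3 + 14.8198*y^2 - 18.5832*y + 2.9636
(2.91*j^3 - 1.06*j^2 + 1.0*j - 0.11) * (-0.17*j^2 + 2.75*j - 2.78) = -0.4947*j^5 + 8.1827*j^4 - 11.1748*j^3 + 5.7155*j^2 - 3.0825*j + 0.3058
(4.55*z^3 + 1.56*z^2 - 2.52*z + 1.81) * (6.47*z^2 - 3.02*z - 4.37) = 29.4385*z^5 - 3.6478*z^4 - 40.8991*z^3 + 12.5039*z^2 + 5.5462*z - 7.9097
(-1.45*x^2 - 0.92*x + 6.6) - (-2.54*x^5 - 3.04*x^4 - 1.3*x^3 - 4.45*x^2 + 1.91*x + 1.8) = 2.54*x^5 + 3.04*x^4 + 1.3*x^3 + 3.0*x^2 - 2.83*x + 4.8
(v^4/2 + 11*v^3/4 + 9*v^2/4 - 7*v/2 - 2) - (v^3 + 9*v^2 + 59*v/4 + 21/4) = v^4/2 + 7*v^3/4 - 27*v^2/4 - 73*v/4 - 29/4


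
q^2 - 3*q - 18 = (q - 6)*(q + 3)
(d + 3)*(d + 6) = d^2 + 9*d + 18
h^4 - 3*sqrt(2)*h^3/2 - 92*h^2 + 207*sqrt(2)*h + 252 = (h - 6*sqrt(2))*(h - 3*sqrt(2))*(h + sqrt(2)/2)*(h + 7*sqrt(2))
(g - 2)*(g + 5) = g^2 + 3*g - 10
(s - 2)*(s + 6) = s^2 + 4*s - 12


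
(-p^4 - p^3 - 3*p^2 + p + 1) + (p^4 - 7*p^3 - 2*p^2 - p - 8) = -8*p^3 - 5*p^2 - 7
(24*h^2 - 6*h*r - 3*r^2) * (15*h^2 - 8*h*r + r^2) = 360*h^4 - 282*h^3*r + 27*h^2*r^2 + 18*h*r^3 - 3*r^4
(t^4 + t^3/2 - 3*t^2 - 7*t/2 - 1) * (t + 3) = t^5 + 7*t^4/2 - 3*t^3/2 - 25*t^2/2 - 23*t/2 - 3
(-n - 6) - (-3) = -n - 3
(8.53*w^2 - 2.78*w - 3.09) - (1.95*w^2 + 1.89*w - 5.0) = 6.58*w^2 - 4.67*w + 1.91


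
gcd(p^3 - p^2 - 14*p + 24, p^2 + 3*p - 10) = p - 2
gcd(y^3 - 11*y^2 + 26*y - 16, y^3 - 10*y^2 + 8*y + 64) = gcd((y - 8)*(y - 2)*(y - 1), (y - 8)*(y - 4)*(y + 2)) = y - 8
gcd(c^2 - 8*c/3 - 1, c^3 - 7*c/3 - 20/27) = c + 1/3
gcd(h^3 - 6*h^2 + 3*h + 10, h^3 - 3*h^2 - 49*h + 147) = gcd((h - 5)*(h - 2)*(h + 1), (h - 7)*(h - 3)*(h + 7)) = 1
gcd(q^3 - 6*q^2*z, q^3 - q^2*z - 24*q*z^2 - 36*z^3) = -q + 6*z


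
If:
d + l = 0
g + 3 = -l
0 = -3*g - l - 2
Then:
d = 7/2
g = 1/2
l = -7/2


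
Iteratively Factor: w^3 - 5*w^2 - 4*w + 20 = (w - 2)*(w^2 - 3*w - 10) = (w - 5)*(w - 2)*(w + 2)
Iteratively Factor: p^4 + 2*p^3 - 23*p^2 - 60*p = (p + 4)*(p^3 - 2*p^2 - 15*p) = (p + 3)*(p + 4)*(p^2 - 5*p) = (p - 5)*(p + 3)*(p + 4)*(p)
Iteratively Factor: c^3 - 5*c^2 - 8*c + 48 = (c - 4)*(c^2 - c - 12) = (c - 4)*(c + 3)*(c - 4)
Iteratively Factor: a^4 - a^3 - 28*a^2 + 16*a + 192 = (a - 4)*(a^3 + 3*a^2 - 16*a - 48) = (a - 4)^2*(a^2 + 7*a + 12) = (a - 4)^2*(a + 4)*(a + 3)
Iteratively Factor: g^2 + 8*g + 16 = (g + 4)*(g + 4)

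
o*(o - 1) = o^2 - o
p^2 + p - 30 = (p - 5)*(p + 6)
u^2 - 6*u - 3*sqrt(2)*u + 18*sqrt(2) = (u - 6)*(u - 3*sqrt(2))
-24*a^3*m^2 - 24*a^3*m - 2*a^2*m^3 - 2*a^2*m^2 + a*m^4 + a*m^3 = m*(-6*a + m)*(4*a + m)*(a*m + a)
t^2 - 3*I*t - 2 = (t - 2*I)*(t - I)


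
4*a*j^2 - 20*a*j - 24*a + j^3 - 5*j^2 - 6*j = (4*a + j)*(j - 6)*(j + 1)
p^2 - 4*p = p*(p - 4)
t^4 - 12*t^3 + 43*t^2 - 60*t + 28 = (t - 7)*(t - 2)^2*(t - 1)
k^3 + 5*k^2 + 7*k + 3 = (k + 1)^2*(k + 3)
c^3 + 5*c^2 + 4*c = c*(c + 1)*(c + 4)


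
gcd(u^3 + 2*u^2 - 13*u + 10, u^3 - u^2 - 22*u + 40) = u^2 + 3*u - 10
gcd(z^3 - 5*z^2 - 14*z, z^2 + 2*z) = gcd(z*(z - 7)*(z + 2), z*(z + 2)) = z^2 + 2*z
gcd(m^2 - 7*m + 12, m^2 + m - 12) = m - 3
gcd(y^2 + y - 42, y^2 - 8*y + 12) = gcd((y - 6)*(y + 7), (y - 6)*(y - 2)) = y - 6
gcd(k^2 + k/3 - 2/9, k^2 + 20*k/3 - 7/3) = k - 1/3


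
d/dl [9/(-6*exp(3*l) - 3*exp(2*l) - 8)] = (162*exp(l) + 54)*exp(2*l)/(6*exp(3*l) + 3*exp(2*l) + 8)^2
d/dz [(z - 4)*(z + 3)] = 2*z - 1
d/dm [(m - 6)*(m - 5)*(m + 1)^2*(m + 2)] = 5*m^4 - 28*m^3 - 27*m^2 + 134*m + 128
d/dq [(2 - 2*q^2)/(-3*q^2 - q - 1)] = 2*(q^2 + 8*q + 1)/(9*q^4 + 6*q^3 + 7*q^2 + 2*q + 1)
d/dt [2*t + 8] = 2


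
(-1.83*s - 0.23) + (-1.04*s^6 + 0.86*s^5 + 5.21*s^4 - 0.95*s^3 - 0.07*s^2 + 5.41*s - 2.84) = -1.04*s^6 + 0.86*s^5 + 5.21*s^4 - 0.95*s^3 - 0.07*s^2 + 3.58*s - 3.07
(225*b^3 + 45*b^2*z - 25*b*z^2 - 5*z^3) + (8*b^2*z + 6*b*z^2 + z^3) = 225*b^3 + 53*b^2*z - 19*b*z^2 - 4*z^3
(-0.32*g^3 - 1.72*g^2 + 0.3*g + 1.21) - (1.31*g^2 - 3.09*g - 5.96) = -0.32*g^3 - 3.03*g^2 + 3.39*g + 7.17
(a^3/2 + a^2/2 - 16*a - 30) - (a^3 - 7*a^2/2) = -a^3/2 + 4*a^2 - 16*a - 30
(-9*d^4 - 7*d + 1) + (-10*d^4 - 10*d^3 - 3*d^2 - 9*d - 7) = -19*d^4 - 10*d^3 - 3*d^2 - 16*d - 6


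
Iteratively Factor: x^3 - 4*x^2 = (x)*(x^2 - 4*x) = x*(x - 4)*(x)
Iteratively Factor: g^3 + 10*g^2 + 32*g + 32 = (g + 2)*(g^2 + 8*g + 16) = (g + 2)*(g + 4)*(g + 4)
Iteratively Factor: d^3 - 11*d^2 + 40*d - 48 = (d - 4)*(d^2 - 7*d + 12) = (d - 4)^2*(d - 3)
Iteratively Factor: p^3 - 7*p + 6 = (p - 2)*(p^2 + 2*p - 3) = (p - 2)*(p + 3)*(p - 1)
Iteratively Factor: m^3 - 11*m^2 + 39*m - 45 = (m - 5)*(m^2 - 6*m + 9) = (m - 5)*(m - 3)*(m - 3)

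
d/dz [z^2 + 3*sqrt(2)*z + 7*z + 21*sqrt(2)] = 2*z + 3*sqrt(2) + 7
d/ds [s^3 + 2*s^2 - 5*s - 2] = 3*s^2 + 4*s - 5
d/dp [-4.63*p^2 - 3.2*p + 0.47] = -9.26*p - 3.2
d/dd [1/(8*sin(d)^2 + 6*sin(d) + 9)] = -2*(8*sin(d) + 3)*cos(d)/(8*sin(d)^2 + 6*sin(d) + 9)^2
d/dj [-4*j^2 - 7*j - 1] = -8*j - 7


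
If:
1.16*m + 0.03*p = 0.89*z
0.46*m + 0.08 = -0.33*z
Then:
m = -0.717391304347826*z - 0.173913043478261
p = 57.4057971014493*z + 6.72463768115942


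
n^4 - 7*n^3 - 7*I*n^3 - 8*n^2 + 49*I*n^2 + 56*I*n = n*(n - 8)*(n + 1)*(n - 7*I)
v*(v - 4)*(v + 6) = v^3 + 2*v^2 - 24*v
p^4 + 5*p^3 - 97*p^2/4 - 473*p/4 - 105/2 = (p - 5)*(p + 1/2)*(p + 7/2)*(p + 6)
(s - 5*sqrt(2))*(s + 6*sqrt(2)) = s^2 + sqrt(2)*s - 60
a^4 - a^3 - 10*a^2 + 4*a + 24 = (a - 3)*(a - 2)*(a + 2)^2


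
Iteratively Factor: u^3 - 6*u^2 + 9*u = (u)*(u^2 - 6*u + 9) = u*(u - 3)*(u - 3)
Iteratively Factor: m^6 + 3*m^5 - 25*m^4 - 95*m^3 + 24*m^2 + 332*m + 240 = (m + 4)*(m^5 - m^4 - 21*m^3 - 11*m^2 + 68*m + 60) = (m + 1)*(m + 4)*(m^4 - 2*m^3 - 19*m^2 + 8*m + 60) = (m + 1)*(m + 3)*(m + 4)*(m^3 - 5*m^2 - 4*m + 20) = (m + 1)*(m + 2)*(m + 3)*(m + 4)*(m^2 - 7*m + 10) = (m - 5)*(m + 1)*(m + 2)*(m + 3)*(m + 4)*(m - 2)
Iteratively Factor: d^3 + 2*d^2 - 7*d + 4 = (d + 4)*(d^2 - 2*d + 1) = (d - 1)*(d + 4)*(d - 1)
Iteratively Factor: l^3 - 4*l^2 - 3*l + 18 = (l + 2)*(l^2 - 6*l + 9) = (l - 3)*(l + 2)*(l - 3)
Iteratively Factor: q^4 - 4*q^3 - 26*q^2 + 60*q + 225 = (q + 3)*(q^3 - 7*q^2 - 5*q + 75) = (q - 5)*(q + 3)*(q^2 - 2*q - 15) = (q - 5)^2*(q + 3)*(q + 3)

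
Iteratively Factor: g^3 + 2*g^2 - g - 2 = (g + 2)*(g^2 - 1) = (g + 1)*(g + 2)*(g - 1)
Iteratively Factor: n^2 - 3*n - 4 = (n + 1)*(n - 4)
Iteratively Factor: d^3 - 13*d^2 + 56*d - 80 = (d - 4)*(d^2 - 9*d + 20) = (d - 5)*(d - 4)*(d - 4)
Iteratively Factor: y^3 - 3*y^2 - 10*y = (y + 2)*(y^2 - 5*y) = y*(y + 2)*(y - 5)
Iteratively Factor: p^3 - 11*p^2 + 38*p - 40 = (p - 2)*(p^2 - 9*p + 20) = (p - 5)*(p - 2)*(p - 4)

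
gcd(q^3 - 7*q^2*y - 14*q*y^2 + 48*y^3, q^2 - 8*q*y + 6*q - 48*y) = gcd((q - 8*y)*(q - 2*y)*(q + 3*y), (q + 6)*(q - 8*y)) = -q + 8*y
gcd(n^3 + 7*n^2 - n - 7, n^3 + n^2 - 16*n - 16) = n + 1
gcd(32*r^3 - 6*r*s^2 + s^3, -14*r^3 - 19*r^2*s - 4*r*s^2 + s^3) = 2*r + s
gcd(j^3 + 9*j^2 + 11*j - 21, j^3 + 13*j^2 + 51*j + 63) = j^2 + 10*j + 21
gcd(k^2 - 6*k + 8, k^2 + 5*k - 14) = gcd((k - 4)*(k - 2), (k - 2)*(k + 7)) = k - 2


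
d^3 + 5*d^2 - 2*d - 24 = (d - 2)*(d + 3)*(d + 4)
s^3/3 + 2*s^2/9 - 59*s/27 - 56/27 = (s/3 + 1/3)*(s - 8/3)*(s + 7/3)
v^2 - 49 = (v - 7)*(v + 7)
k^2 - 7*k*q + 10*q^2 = (k - 5*q)*(k - 2*q)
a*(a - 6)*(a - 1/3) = a^3 - 19*a^2/3 + 2*a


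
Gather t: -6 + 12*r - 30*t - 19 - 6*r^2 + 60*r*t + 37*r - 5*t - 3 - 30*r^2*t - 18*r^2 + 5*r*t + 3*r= -24*r^2 + 52*r + t*(-30*r^2 + 65*r - 35) - 28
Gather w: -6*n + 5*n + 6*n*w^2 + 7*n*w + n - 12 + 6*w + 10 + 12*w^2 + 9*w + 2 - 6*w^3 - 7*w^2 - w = -6*w^3 + w^2*(6*n + 5) + w*(7*n + 14)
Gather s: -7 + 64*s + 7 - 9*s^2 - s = -9*s^2 + 63*s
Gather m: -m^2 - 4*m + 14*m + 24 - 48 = -m^2 + 10*m - 24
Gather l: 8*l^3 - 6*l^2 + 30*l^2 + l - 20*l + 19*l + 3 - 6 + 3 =8*l^3 + 24*l^2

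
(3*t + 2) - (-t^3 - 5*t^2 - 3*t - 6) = t^3 + 5*t^2 + 6*t + 8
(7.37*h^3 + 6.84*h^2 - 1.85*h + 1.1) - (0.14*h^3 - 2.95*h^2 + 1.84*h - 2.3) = 7.23*h^3 + 9.79*h^2 - 3.69*h + 3.4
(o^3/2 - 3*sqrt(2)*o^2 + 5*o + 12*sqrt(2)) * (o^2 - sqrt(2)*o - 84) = o^5/2 - 7*sqrt(2)*o^4/2 - 31*o^3 + 259*sqrt(2)*o^2 - 444*o - 1008*sqrt(2)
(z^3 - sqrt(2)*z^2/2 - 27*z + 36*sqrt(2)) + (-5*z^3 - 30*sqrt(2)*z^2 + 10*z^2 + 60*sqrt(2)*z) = -4*z^3 - 61*sqrt(2)*z^2/2 + 10*z^2 - 27*z + 60*sqrt(2)*z + 36*sqrt(2)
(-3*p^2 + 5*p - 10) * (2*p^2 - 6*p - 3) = -6*p^4 + 28*p^3 - 41*p^2 + 45*p + 30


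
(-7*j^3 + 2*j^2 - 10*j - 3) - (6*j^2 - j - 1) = -7*j^3 - 4*j^2 - 9*j - 2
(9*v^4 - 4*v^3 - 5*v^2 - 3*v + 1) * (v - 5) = 9*v^5 - 49*v^4 + 15*v^3 + 22*v^2 + 16*v - 5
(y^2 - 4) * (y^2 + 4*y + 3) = y^4 + 4*y^3 - y^2 - 16*y - 12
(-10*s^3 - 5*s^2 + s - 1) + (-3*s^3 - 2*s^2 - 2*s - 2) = -13*s^3 - 7*s^2 - s - 3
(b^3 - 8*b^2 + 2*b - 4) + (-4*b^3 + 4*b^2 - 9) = -3*b^3 - 4*b^2 + 2*b - 13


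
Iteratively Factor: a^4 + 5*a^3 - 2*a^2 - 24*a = (a + 3)*(a^3 + 2*a^2 - 8*a) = (a + 3)*(a + 4)*(a^2 - 2*a) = (a - 2)*(a + 3)*(a + 4)*(a)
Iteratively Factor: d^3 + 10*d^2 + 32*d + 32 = (d + 4)*(d^2 + 6*d + 8) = (d + 2)*(d + 4)*(d + 4)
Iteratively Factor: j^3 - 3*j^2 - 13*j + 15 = (j - 1)*(j^2 - 2*j - 15) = (j - 5)*(j - 1)*(j + 3)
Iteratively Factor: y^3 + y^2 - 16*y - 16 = (y + 1)*(y^2 - 16) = (y - 4)*(y + 1)*(y + 4)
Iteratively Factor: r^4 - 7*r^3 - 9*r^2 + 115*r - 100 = (r - 5)*(r^3 - 2*r^2 - 19*r + 20) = (r - 5)*(r + 4)*(r^2 - 6*r + 5) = (r - 5)*(r - 1)*(r + 4)*(r - 5)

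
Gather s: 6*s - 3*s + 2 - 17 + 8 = 3*s - 7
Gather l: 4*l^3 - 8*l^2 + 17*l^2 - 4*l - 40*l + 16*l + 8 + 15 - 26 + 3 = 4*l^3 + 9*l^2 - 28*l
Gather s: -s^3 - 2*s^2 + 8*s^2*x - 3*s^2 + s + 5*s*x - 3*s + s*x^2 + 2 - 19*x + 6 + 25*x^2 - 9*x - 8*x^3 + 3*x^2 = -s^3 + s^2*(8*x - 5) + s*(x^2 + 5*x - 2) - 8*x^3 + 28*x^2 - 28*x + 8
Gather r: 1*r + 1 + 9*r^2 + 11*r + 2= 9*r^2 + 12*r + 3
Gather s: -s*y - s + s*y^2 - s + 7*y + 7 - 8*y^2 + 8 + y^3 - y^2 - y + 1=s*(y^2 - y - 2) + y^3 - 9*y^2 + 6*y + 16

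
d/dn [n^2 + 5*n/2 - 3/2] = 2*n + 5/2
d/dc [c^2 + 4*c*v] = 2*c + 4*v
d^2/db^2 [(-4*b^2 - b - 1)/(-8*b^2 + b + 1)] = 24*(8*b^3 + 24*b^2 + 1)/(512*b^6 - 192*b^5 - 168*b^4 + 47*b^3 + 21*b^2 - 3*b - 1)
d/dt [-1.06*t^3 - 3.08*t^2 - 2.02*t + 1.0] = -3.18*t^2 - 6.16*t - 2.02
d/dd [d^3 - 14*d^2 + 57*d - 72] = 3*d^2 - 28*d + 57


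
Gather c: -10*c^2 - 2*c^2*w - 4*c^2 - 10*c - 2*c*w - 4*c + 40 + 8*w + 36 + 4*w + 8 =c^2*(-2*w - 14) + c*(-2*w - 14) + 12*w + 84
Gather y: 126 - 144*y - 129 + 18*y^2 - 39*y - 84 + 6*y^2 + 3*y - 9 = 24*y^2 - 180*y - 96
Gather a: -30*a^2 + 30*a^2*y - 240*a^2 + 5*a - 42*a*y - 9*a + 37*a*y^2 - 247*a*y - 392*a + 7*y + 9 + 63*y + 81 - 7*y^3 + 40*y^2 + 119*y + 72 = a^2*(30*y - 270) + a*(37*y^2 - 289*y - 396) - 7*y^3 + 40*y^2 + 189*y + 162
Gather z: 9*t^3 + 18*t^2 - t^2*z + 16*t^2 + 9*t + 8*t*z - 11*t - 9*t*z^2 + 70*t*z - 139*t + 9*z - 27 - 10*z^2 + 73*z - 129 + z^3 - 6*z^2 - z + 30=9*t^3 + 34*t^2 - 141*t + z^3 + z^2*(-9*t - 16) + z*(-t^2 + 78*t + 81) - 126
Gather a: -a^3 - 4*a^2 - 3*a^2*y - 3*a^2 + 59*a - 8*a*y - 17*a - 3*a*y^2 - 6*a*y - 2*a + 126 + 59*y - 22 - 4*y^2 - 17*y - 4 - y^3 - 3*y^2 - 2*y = -a^3 + a^2*(-3*y - 7) + a*(-3*y^2 - 14*y + 40) - y^3 - 7*y^2 + 40*y + 100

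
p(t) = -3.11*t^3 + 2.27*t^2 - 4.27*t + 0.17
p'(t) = -9.33*t^2 + 4.54*t - 4.27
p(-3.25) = 144.78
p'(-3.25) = -117.57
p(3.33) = -103.72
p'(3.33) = -92.61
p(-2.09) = 47.40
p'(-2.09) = -54.51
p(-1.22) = 14.41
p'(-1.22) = -23.70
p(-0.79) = 6.49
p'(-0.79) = -13.68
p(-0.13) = 0.77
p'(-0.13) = -5.02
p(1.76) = -17.27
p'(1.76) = -25.18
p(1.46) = -10.90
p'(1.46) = -17.53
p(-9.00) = 2489.66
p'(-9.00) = -800.86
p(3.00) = -76.18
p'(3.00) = -74.62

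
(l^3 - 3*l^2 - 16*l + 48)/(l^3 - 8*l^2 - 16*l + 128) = (l - 3)/(l - 8)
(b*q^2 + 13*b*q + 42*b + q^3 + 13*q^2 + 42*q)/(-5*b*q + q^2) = (b*q^2 + 13*b*q + 42*b + q^3 + 13*q^2 + 42*q)/(q*(-5*b + q))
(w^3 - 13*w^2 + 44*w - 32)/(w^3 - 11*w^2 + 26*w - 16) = (w - 4)/(w - 2)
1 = 1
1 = 1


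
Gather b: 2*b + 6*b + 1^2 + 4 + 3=8*b + 8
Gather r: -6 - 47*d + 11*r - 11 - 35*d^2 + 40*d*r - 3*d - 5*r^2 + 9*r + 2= -35*d^2 - 50*d - 5*r^2 + r*(40*d + 20) - 15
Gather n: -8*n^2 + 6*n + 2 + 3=-8*n^2 + 6*n + 5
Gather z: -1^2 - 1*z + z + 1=0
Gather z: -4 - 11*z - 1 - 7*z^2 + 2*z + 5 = -7*z^2 - 9*z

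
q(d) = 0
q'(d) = 0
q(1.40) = 0.00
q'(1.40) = 0.00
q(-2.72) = 0.00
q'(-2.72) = 0.00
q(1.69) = 0.00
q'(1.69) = 0.00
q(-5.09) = 0.00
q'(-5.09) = 0.00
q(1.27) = 0.00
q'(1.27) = 0.00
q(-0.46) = 0.00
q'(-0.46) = 0.00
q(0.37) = 0.00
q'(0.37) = 0.00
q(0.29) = 0.00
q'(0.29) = 0.00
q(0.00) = 0.00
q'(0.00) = 0.00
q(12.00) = 0.00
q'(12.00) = 0.00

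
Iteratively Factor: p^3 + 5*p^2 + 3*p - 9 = (p + 3)*(p^2 + 2*p - 3) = (p - 1)*(p + 3)*(p + 3)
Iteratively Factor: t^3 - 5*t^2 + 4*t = (t - 4)*(t^2 - t) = (t - 4)*(t - 1)*(t)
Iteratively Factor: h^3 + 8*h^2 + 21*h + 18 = (h + 3)*(h^2 + 5*h + 6) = (h + 3)^2*(h + 2)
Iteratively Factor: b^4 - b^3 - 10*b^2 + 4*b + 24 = (b + 2)*(b^3 - 3*b^2 - 4*b + 12) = (b + 2)^2*(b^2 - 5*b + 6) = (b - 2)*(b + 2)^2*(b - 3)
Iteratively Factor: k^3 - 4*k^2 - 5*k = (k + 1)*(k^2 - 5*k) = (k - 5)*(k + 1)*(k)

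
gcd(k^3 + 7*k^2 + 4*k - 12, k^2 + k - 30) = k + 6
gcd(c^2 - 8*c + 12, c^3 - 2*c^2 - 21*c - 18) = c - 6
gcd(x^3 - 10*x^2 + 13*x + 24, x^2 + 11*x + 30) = 1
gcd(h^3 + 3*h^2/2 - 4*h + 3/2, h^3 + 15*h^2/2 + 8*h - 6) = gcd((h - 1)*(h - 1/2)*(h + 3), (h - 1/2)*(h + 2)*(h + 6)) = h - 1/2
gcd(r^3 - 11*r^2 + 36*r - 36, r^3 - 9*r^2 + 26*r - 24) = r^2 - 5*r + 6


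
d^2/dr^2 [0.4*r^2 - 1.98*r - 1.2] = 0.800000000000000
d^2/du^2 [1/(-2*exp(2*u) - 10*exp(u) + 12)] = (-(2*exp(u) + 5)^2*exp(u) + (4*exp(u) + 5)*(exp(2*u) + 5*exp(u) - 6)/2)*exp(u)/(exp(2*u) + 5*exp(u) - 6)^3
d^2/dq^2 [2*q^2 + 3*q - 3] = 4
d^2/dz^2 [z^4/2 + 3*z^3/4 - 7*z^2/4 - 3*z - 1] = 6*z^2 + 9*z/2 - 7/2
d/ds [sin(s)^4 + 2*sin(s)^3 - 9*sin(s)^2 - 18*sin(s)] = 2*(2*sin(s)^3 + 3*sin(s)^2 - 9*sin(s) - 9)*cos(s)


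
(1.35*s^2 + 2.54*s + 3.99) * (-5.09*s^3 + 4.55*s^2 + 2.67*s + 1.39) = -6.8715*s^5 - 6.7861*s^4 - 5.1476*s^3 + 26.8128*s^2 + 14.1839*s + 5.5461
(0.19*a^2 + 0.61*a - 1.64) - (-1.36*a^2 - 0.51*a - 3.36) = 1.55*a^2 + 1.12*a + 1.72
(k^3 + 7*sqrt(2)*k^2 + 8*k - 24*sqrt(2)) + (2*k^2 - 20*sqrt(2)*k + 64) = k^3 + 2*k^2 + 7*sqrt(2)*k^2 - 20*sqrt(2)*k + 8*k - 24*sqrt(2) + 64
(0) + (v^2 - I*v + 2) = v^2 - I*v + 2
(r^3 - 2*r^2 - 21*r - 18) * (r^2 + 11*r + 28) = r^5 + 9*r^4 - 15*r^3 - 305*r^2 - 786*r - 504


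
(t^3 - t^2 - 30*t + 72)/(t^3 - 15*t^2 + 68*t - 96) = (t + 6)/(t - 8)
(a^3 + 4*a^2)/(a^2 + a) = a*(a + 4)/(a + 1)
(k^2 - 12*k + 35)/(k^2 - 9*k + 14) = (k - 5)/(k - 2)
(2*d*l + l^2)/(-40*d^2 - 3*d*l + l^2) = l*(-2*d - l)/(40*d^2 + 3*d*l - l^2)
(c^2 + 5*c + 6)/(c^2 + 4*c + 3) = (c + 2)/(c + 1)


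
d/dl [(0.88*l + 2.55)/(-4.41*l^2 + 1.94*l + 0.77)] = (3.8808*l^2 + 22.491*l - 4.2694)/(19.4481*l^4 - 17.1108*l^3 - 3.0278*l^2 + 2.9876*l + 0.5929)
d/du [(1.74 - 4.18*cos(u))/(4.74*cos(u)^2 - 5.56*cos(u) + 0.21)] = (-19.8132*cos(u)^2 + 16.4952*cos(u) - 8.7966)*sin(u)/(22.4676*cos(u)^4 - 52.7088*cos(u)^3 + 32.9044*cos(u)^2 - 2.3352*cos(u) + 0.0441)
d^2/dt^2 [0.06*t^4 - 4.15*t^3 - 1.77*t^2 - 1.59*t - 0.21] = 0.72*t^2 - 24.9*t - 3.54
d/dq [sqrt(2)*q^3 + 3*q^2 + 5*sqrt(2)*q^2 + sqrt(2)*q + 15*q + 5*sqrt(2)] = 3*sqrt(2)*q^2 + 6*q + 10*sqrt(2)*q + sqrt(2) + 15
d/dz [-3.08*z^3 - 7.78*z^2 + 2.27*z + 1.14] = -9.24*z^2 - 15.56*z + 2.27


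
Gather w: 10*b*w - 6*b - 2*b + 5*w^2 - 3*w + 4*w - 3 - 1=-8*b + 5*w^2 + w*(10*b + 1) - 4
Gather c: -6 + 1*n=n - 6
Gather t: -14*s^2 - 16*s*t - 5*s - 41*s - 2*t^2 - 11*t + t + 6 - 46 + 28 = -14*s^2 - 46*s - 2*t^2 + t*(-16*s - 10) - 12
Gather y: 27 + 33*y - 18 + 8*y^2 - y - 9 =8*y^2 + 32*y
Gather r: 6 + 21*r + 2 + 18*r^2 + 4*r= 18*r^2 + 25*r + 8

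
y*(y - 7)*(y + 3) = y^3 - 4*y^2 - 21*y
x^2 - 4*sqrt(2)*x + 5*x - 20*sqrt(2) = (x + 5)*(x - 4*sqrt(2))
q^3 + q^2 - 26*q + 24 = (q - 4)*(q - 1)*(q + 6)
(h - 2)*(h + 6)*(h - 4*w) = h^3 - 4*h^2*w + 4*h^2 - 16*h*w - 12*h + 48*w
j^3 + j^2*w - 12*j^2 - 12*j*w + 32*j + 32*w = (j - 8)*(j - 4)*(j + w)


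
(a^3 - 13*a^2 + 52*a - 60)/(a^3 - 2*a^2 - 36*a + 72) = (a - 5)/(a + 6)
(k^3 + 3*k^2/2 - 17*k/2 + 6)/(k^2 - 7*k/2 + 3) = (k^2 + 3*k - 4)/(k - 2)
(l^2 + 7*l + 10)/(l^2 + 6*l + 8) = (l + 5)/(l + 4)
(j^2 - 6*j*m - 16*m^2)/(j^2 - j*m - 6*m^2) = (j - 8*m)/(j - 3*m)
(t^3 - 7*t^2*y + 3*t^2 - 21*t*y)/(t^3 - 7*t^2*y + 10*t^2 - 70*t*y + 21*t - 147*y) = t/(t + 7)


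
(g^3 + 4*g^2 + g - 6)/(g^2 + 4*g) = (g^3 + 4*g^2 + g - 6)/(g*(g + 4))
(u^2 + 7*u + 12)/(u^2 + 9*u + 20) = (u + 3)/(u + 5)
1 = 1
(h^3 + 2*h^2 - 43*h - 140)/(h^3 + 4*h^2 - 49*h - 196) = (h + 5)/(h + 7)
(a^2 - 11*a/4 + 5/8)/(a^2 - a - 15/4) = (4*a - 1)/(2*(2*a + 3))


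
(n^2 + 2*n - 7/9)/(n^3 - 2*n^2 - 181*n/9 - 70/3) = (3*n - 1)/(3*n^2 - 13*n - 30)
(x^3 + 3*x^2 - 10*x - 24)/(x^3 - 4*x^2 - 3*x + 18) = (x + 4)/(x - 3)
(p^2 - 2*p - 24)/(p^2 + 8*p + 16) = (p - 6)/(p + 4)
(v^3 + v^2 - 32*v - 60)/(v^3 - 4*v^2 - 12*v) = (v + 5)/v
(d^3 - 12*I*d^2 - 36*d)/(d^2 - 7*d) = (d^2 - 12*I*d - 36)/(d - 7)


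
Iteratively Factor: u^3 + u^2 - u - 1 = (u + 1)*(u^2 - 1) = (u - 1)*(u + 1)*(u + 1)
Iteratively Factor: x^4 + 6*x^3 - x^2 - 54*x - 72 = (x - 3)*(x^3 + 9*x^2 + 26*x + 24) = (x - 3)*(x + 4)*(x^2 + 5*x + 6) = (x - 3)*(x + 2)*(x + 4)*(x + 3)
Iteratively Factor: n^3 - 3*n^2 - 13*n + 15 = (n - 1)*(n^2 - 2*n - 15) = (n - 1)*(n + 3)*(n - 5)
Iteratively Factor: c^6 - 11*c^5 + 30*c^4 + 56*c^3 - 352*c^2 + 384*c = (c)*(c^5 - 11*c^4 + 30*c^3 + 56*c^2 - 352*c + 384) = c*(c - 4)*(c^4 - 7*c^3 + 2*c^2 + 64*c - 96) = c*(c - 4)*(c - 2)*(c^3 - 5*c^2 - 8*c + 48) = c*(c - 4)^2*(c - 2)*(c^2 - c - 12) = c*(c - 4)^2*(c - 2)*(c + 3)*(c - 4)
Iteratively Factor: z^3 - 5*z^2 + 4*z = (z - 1)*(z^2 - 4*z) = (z - 4)*(z - 1)*(z)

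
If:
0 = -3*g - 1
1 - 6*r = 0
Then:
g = -1/3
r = 1/6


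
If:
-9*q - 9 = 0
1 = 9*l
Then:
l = 1/9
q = -1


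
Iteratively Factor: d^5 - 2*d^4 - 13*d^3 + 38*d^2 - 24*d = (d + 4)*(d^4 - 6*d^3 + 11*d^2 - 6*d) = (d - 1)*(d + 4)*(d^3 - 5*d^2 + 6*d) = d*(d - 1)*(d + 4)*(d^2 - 5*d + 6) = d*(d - 2)*(d - 1)*(d + 4)*(d - 3)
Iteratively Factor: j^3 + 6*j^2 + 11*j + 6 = (j + 2)*(j^2 + 4*j + 3) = (j + 2)*(j + 3)*(j + 1)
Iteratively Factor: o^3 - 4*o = (o - 2)*(o^2 + 2*o) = (o - 2)*(o + 2)*(o)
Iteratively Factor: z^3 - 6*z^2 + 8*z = (z - 4)*(z^2 - 2*z) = (z - 4)*(z - 2)*(z)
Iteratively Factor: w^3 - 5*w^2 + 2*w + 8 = (w - 4)*(w^2 - w - 2) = (w - 4)*(w - 2)*(w + 1)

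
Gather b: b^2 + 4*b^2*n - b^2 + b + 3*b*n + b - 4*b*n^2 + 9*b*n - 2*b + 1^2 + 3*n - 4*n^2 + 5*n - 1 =4*b^2*n + b*(-4*n^2 + 12*n) - 4*n^2 + 8*n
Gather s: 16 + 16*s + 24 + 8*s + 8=24*s + 48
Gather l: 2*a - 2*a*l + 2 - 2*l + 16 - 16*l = 2*a + l*(-2*a - 18) + 18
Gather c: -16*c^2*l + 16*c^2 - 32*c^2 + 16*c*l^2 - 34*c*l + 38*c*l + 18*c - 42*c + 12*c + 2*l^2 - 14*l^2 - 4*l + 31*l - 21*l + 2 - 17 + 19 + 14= c^2*(-16*l - 16) + c*(16*l^2 + 4*l - 12) - 12*l^2 + 6*l + 18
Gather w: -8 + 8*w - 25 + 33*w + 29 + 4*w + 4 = 45*w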